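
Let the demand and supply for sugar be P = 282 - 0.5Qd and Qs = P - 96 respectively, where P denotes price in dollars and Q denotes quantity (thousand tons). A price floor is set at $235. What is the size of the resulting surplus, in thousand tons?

45

Rearranging demand gives Qd = 564 - 2P. In a free market, 564 - 2P = P - 96 gives the equilibrium P* = 220, Q* = 124.
The floor of 235 is above the equilibrium price 220, so it binds.
At P = 235: Qd = 564 - 2·235 = 94 and Qs = 235 - 96 = 139.
Surplus = Qs - Qd = 139 - 94 = 45.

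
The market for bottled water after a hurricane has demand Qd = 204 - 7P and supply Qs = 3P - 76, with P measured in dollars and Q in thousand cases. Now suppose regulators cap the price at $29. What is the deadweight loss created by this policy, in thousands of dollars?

Without the control the market clears where 204 - 7P = 3P - 76, i.e. P* = 28 and Q* = 8.
Since 29 is above P* = 28, the ceiling does not bind and the free-market outcome prevails.
Since the control does not bind, no trades are prevented and deadweight loss is zero.

0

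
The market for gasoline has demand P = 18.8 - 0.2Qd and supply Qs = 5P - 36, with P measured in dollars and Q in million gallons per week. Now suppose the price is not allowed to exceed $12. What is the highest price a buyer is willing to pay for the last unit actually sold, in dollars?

14

Rearranging demand gives Qd = 94 - 5P. In a free market, 94 - 5P = 5P - 36 gives the equilibrium P* = 13, Q* = 29.
The ceiling of 12 is below the equilibrium price 13, so it binds.
At P = 12: Qd = 94 - 5·12 = 34 and Qs = 5·12 - 36 = 24.
Only 24 units reach the market. On the demand curve, the marginal buyer's willingness to pay at Q = 24 is (94 - 24)/5 = 14.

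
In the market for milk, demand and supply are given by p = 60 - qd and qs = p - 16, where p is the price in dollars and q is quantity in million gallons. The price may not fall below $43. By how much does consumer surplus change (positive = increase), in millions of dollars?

Rearranging demand gives qd = 60 - p. Setting quantity demanded equal to quantity supplied, 60 - p = p - 16, gives p* = 38 and q* = 22.
Because the floor (43) lies above the market-clearing price, it is binding.
At p = 43: qd = 60 - 43 = 17 and qs = 43 - 16 = 27.
Consumer surplus without the control is ½ · (60 - 38) · 22 = 242.
With the floor, consumers buy 17 units at 43, so CS = ½ · (60 - 43) · 17 = 144.5.
Change in consumer surplus = 144.5 - 242 = -97.5.

-97.5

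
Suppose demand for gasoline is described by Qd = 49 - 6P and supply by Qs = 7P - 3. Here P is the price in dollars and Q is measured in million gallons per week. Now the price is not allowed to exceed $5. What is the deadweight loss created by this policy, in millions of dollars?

In a free market, 49 - 6P = 7P - 3 gives the equilibrium P* = 4, Q* = 25.
Since 5 is above P* = 4, the ceiling does not bind and the free-market outcome prevails.
Since the control does not bind, no trades are prevented and deadweight loss is zero.

0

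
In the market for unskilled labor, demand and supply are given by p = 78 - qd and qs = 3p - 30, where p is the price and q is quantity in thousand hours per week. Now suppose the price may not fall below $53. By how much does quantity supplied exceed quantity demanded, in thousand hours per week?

104

Rearranging demand gives qd = 78 - p. Equilibrium: 78 - p = 3p - 30, so 108 = 4p and p* = 27, q* = 51.
The floor of 53 is above the equilibrium price 27, so it binds.
At p = 53: qd = 78 - 53 = 25 and qs = 3·53 - 30 = 129.
Surplus = qs - qd = 129 - 25 = 104.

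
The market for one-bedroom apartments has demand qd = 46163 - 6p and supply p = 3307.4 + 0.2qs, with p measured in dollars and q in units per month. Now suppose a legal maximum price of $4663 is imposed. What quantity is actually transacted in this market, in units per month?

Rearranging supply gives qs = 5p - 16537. Equilibrium: 46163 - 6p = 5p - 16537, so 62700 = 11p and p* = 5700, q* = 11963.
Since 4663 < 5700, the ceiling is binding.
At p = 4663: qd = 46163 - 6·4663 = 18185 and qs = 5·4663 - 16537 = 6778.
The quantity actually transacted is the short side, supply: 6778.

6778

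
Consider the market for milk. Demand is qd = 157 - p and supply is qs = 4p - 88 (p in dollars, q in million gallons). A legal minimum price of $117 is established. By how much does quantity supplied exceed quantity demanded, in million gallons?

In a free market, 157 - p = 4p - 88 gives the equilibrium p* = 49, q* = 108.
The floor of 117 is above the equilibrium price 49, so it binds.
At p = 117: qd = 157 - 117 = 40 and qs = 4·117 - 88 = 380.
Surplus = qs - qd = 380 - 40 = 340.

340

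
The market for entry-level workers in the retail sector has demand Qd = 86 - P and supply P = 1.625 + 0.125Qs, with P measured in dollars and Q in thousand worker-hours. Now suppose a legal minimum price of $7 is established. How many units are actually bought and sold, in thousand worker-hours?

Rearranging supply gives Qs = 8P - 13. Equilibrium: 86 - P = 8P - 13, so 99 = 9P and P* = 11, Q* = 75.
Since 7 is below P* = 11, the floor does not bind and the free-market outcome prevails.

75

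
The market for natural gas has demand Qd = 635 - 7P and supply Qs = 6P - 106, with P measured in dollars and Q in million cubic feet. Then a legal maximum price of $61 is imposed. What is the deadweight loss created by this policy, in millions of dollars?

0

Without the control the market clears where 635 - 7P = 6P - 106, i.e. P* = 57 and Q* = 236.
The ceiling of 61 is above the equilibrium price 57, so it is not binding; the market clears at P* = 57, Q* = 236.
Since the control does not bind, no trades are prevented and deadweight loss is zero.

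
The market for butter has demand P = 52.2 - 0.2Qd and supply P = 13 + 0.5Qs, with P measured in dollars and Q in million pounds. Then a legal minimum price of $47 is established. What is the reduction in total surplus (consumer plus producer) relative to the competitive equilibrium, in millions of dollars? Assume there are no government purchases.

315

Rearranging demand gives Qd = 261 - 5P; rearranging supply gives Qs = 2P - 26. In a free market, 261 - 5P = 2P - 26 gives the equilibrium P* = 41, Q* = 56.
Because the floor (47) lies above the market-clearing price, it is binding.
At P = 47: Qd = 261 - 5·47 = 26 and Qs = 2·47 - 26 = 68.
Quantity traded falls to 26. At Q = 26 the demand price is (261 - 26)/5 = 47 and the supply price is (26 + 26)/2 = 26.
Deadweight loss = ½ · (47 - 26) · (56 - 26) = ½ · 21 · 30 = 315.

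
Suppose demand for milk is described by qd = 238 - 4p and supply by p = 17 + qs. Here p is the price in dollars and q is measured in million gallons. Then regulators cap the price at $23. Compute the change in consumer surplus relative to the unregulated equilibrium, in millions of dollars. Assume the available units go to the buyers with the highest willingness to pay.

70

Rearranging supply gives qs = p - 17. Without the control the market clears where 238 - 4p = p - 17, i.e. p* = 51 and q* = 34.
Since 23 < 51, the ceiling is binding.
At p = 23: qd = 238 - 4·23 = 146 and qs = 23 - 17 = 6.
Consumer surplus without the control is ½ · (59.5 - 51) · 34 = 144.5.
With the ceiling, 6 units are sold at 23 (assume they go to the highest-value buyers). The demand price at q = 6 is 58, so CS = ½ · [(59.5 - 23) + (58 - 23)] · 6 = 214.5.
Change in consumer surplus = 214.5 - 144.5 = 70.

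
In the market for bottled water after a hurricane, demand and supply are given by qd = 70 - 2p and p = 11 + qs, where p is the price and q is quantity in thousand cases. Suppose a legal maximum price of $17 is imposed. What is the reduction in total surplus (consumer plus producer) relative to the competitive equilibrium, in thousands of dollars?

75

Rearranging supply gives qs = p - 11. In a free market, 70 - 2p = p - 11 gives the equilibrium p* = 27, q* = 16.
Because the ceiling (17) lies below the market-clearing price, it is binding.
At p = 17: qd = 70 - 2·17 = 36 and qs = 17 - 11 = 6.
Quantity traded falls to 6. At q = 6 the demand price is (70 - 6)/2 = 32 and the supply price is 11 + 6 = 17.
Deadweight loss = ½ · (32 - 17) · (16 - 6) = ½ · 15 · 10 = 75.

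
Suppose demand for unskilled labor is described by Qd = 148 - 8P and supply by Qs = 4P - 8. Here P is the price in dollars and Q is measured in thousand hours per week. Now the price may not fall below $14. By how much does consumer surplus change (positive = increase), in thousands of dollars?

-40

Without the control the market clears where 148 - 8P = 4P - 8, i.e. P* = 13 and Q* = 44.
Because the floor (14) lies above the market-clearing price, it is binding.
At P = 14: Qd = 148 - 8·14 = 36 and Qs = 4·14 - 8 = 48.
Consumer surplus without the control is ½ · (18.5 - 13) · 44 = 121.
With the floor, consumers buy 36 units at 14, so CS = ½ · (18.5 - 14) · 36 = 81.
Change in consumer surplus = 81 - 121 = -40.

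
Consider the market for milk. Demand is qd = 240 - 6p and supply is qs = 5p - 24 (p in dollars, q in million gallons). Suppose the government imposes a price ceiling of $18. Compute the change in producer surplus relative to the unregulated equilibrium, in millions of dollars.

In a free market, 240 - 6p = 5p - 24 gives the equilibrium p* = 24, q* = 96.
The ceiling of 18 is below the equilibrium price 24, so it binds.
At p = 18: qd = 240 - 6·18 = 132 and qs = 5·18 - 24 = 66.
Producer surplus without the control is ½ · (24 - 4.8) · 96 = 921.6.
With the ceiling, producers sell 66 units at 18, so PS = ½ · (18 - 4.8) · 66 = 435.6.
Change in producer surplus = 435.6 - 921.6 = -486.

-486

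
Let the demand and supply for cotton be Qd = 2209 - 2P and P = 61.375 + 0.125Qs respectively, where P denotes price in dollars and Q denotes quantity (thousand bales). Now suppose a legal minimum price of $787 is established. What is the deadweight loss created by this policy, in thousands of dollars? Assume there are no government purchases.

Rearranging supply gives Qs = 8P - 491. Setting quantity demanded equal to quantity supplied, 2209 - 2P = 8P - 491, gives P* = 270 and Q* = 1669.
Because the floor (787) lies above the market-clearing price, it is binding.
At P = 787: Qd = 2209 - 2·787 = 635 and Qs = 8·787 - 491 = 5805.
Quantity traded falls to 635. At Q = 635 the demand price is (2209 - 635)/2 = 787 and the supply price is (491 + 635)/8 = 140.75.
Deadweight loss = ½ · (787 - 140.75) · (1669 - 635) = ½ · 646.25 · 1034 = 334111.25.

334111.25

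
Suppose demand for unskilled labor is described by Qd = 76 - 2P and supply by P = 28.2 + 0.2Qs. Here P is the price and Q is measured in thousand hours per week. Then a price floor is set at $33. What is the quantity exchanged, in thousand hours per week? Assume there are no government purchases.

Rearranging supply gives Qs = 5P - 141. In a free market, 76 - 2P = 5P - 141 gives the equilibrium P* = 31, Q* = 14.
The floor of 33 is above the equilibrium price 31, so it binds.
At P = 33: Qd = 76 - 2·33 = 10 and Qs = 5·33 - 141 = 24.
The quantity actually transacted is the short side, demand: 10.

10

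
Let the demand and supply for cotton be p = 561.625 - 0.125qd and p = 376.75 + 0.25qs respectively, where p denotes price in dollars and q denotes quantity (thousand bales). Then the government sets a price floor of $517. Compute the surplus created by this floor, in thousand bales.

204

Rearranging demand gives qd = 4493 - 8p; rearranging supply gives qs = 4p - 1507. Equilibrium: 4493 - 8p = 4p - 1507, so 6000 = 12p and p* = 500, q* = 493.
Since 517 > 500, the floor is binding.
At p = 517: qd = 4493 - 8·517 = 357 and qs = 4·517 - 1507 = 561.
Surplus = qs - qd = 561 - 357 = 204.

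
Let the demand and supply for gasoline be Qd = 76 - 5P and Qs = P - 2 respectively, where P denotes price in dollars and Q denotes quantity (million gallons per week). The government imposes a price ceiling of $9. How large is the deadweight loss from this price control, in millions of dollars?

In a free market, 76 - 5P = P - 2 gives the equilibrium P* = 13, Q* = 11.
Since 9 < 13, the ceiling is binding.
At P = 9: Qd = 76 - 5·9 = 31 and Qs = 9 - 2 = 7.
Quantity traded falls to 7. At Q = 7 the demand price is (76 - 7)/5 = 13.8 and the supply price is 2 + 7 = 9.
Deadweight loss = ½ · (13.8 - 9) · (11 - 7) = ½ · 4.8 · 4 = 9.6.

9.6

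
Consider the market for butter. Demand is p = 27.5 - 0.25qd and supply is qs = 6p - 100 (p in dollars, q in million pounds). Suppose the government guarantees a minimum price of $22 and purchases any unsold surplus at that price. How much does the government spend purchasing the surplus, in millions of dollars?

Rearranging demand gives qd = 110 - 4p. Setting quantity demanded equal to quantity supplied, 110 - 4p = 6p - 100, gives p* = 21 and q* = 26.
Since 22 > 21, the floor is binding.
At p = 22: qd = 110 - 4·22 = 22 and qs = 6·22 - 100 = 32.
Surplus = qs - qd = 10.
Government expenditure = surplus × support price = 10 × 22 = 220.

220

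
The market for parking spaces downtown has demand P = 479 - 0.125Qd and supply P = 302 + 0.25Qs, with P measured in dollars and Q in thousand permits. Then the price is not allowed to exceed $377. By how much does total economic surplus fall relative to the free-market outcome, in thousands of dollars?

Rearranging demand gives Qd = 3832 - 8P; rearranging supply gives Qs = 4P - 1208. Equilibrium: 3832 - 8P = 4P - 1208, so 5040 = 12P and P* = 420, Q* = 472.
The ceiling of 377 is below the equilibrium price 420, so it binds.
At P = 377: Qd = 3832 - 8·377 = 816 and Qs = 4·377 - 1208 = 300.
Quantity traded falls to 300. At Q = 300 the demand price is (3832 - 300)/8 = 441.5 and the supply price is (1208 + 300)/4 = 377.
Deadweight loss = ½ · (441.5 - 377) · (472 - 300) = ½ · 64.5 · 172 = 5547.

5547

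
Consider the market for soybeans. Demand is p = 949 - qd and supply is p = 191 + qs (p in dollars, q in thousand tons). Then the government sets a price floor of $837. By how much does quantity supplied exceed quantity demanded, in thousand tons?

534

Rearranging demand gives qd = 949 - p; rearranging supply gives qs = p - 191. Without the control the market clears where 949 - p = p - 191, i.e. p* = 570 and q* = 379.
Because the floor (837) lies above the market-clearing price, it is binding.
At p = 837: qd = 949 - 837 = 112 and qs = 837 - 191 = 646.
Surplus = qs - qd = 646 - 112 = 534.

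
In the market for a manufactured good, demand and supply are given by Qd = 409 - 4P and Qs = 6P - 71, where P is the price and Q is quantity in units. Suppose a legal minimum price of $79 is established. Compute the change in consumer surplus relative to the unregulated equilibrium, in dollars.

-4805

Equilibrium: 409 - 4P = 6P - 71, so 480 = 10P and P* = 48, Q* = 217.
Because the floor (79) lies above the market-clearing price, it is binding.
At P = 79: Qd = 409 - 4·79 = 93 and Qs = 6·79 - 71 = 403.
Consumer surplus without the control is ½ · (102.25 - 48) · 217 = 5886.125.
With the floor, consumers buy 93 units at 79, so CS = ½ · (102.25 - 79) · 93 = 1081.125.
Change in consumer surplus = 1081.125 - 5886.125 = -4805.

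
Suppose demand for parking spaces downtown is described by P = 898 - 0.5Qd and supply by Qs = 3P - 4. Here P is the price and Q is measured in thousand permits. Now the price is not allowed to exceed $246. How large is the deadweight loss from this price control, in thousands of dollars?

48735

Rearranging demand gives Qd = 1796 - 2P. Without the control the market clears where 1796 - 2P = 3P - 4, i.e. P* = 360 and Q* = 1076.
Because the ceiling (246) lies below the market-clearing price, it is binding.
At P = 246: Qd = 1796 - 2·246 = 1304 and Qs = 3·246 - 4 = 734.
Quantity traded falls to 734. At Q = 734 the demand price is (1796 - 734)/2 = 531 and the supply price is (4 + 734)/3 = 246.
Deadweight loss = ½ · (531 - 246) · (1076 - 734) = ½ · 285 · 342 = 48735.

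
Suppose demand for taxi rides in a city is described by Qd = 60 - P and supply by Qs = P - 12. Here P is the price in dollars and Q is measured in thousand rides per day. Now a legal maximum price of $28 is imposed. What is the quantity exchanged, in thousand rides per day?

16

Setting quantity demanded equal to quantity supplied, 60 - P = P - 12, gives P* = 36 and Q* = 24.
Because the ceiling (28) lies below the market-clearing price, it is binding.
At P = 28: Qd = 60 - 28 = 32 and Qs = 28 - 12 = 16.
The quantity actually transacted is the short side, supply: 16.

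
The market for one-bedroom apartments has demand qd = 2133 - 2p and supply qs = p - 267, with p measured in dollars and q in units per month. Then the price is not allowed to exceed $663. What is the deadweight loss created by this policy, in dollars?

14076.75

Equilibrium: 2133 - 2p = p - 267, so 2400 = 3p and p* = 800, q* = 533.
Because the ceiling (663) lies below the market-clearing price, it is binding.
At p = 663: qd = 2133 - 2·663 = 807 and qs = 663 - 267 = 396.
Quantity traded falls to 396. At q = 396 the demand price is (2133 - 396)/2 = 868.5 and the supply price is 267 + 396 = 663.
Deadweight loss = ½ · (868.5 - 663) · (533 - 396) = ½ · 205.5 · 137 = 14076.75.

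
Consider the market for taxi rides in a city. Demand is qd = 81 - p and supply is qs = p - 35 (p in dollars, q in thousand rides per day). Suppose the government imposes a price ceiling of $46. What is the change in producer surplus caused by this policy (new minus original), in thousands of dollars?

-204

Without the control the market clears where 81 - p = p - 35, i.e. p* = 58 and q* = 23.
The ceiling of 46 is below the equilibrium price 58, so it binds.
At p = 46: qd = 81 - 46 = 35 and qs = 46 - 35 = 11.
Producer surplus without the control is ½ · (58 - 35) · 23 = 264.5.
With the ceiling, producers sell 11 units at 46, so PS = ½ · (46 - 35) · 11 = 60.5.
Change in producer surplus = 60.5 - 264.5 = -204.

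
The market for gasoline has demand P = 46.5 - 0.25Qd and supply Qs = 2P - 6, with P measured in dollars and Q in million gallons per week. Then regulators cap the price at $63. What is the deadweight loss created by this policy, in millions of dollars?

Rearranging demand gives Qd = 186 - 4P. Setting quantity demanded equal to quantity supplied, 186 - 4P = 2P - 6, gives P* = 32 and Q* = 58.
Since 63 is above P* = 32, the ceiling does not bind and the free-market outcome prevails.
Since the control does not bind, no trades are prevented and deadweight loss is zero.

0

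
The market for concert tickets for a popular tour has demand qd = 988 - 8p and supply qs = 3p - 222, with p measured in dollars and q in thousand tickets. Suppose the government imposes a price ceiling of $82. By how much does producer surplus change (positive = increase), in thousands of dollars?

Setting quantity demanded equal to quantity supplied, 988 - 8p = 3p - 222, gives p* = 110 and q* = 108.
Since 82 < 110, the ceiling is binding.
At p = 82: qd = 988 - 8·82 = 332 and qs = 3·82 - 222 = 24.
Producer surplus without the control is ½ · (110 - 74) · 108 = 1944.
With the ceiling, producers sell 24 units at 82, so PS = ½ · (82 - 74) · 24 = 96.
Change in producer surplus = 96 - 1944 = -1848.

-1848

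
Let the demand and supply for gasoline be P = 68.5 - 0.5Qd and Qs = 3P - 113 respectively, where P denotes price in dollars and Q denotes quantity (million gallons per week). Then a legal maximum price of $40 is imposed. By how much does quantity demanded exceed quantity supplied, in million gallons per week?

Rearranging demand gives Qd = 137 - 2P. Without the control the market clears where 137 - 2P = 3P - 113, i.e. P* = 50 and Q* = 37.
Because the ceiling (40) lies below the market-clearing price, it is binding.
At P = 40: Qd = 137 - 2·40 = 57 and Qs = 3·40 - 113 = 7.
Shortage = Qd - Qs = 57 - 7 = 50.

50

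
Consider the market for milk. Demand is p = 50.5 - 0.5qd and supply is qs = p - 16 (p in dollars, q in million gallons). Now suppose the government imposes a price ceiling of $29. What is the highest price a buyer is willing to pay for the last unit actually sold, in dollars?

Rearranging demand gives qd = 101 - 2p. Without the control the market clears where 101 - 2p = p - 16, i.e. p* = 39 and q* = 23.
Since 29 < 39, the ceiling is binding.
At p = 29: qd = 101 - 2·29 = 43 and qs = 29 - 16 = 13.
Only 13 units reach the market. On the demand curve, the marginal buyer's willingness to pay at q = 13 is (101 - 13)/2 = 44.

44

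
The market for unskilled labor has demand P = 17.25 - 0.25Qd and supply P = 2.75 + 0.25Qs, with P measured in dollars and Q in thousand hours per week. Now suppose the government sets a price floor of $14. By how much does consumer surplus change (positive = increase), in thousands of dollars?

Rearranging demand gives Qd = 69 - 4P; rearranging supply gives Qs = 4P - 11. Setting quantity demanded equal to quantity supplied, 69 - 4P = 4P - 11, gives P* = 10 and Q* = 29.
Since 14 > 10, the floor is binding.
At P = 14: Qd = 69 - 4·14 = 13 and Qs = 4·14 - 11 = 45.
Consumer surplus without the control is ½ · (17.25 - 10) · 29 = 105.125.
With the floor, consumers buy 13 units at 14, so CS = ½ · (17.25 - 14) · 13 = 21.125.
Change in consumer surplus = 21.125 - 105.125 = -84.

-84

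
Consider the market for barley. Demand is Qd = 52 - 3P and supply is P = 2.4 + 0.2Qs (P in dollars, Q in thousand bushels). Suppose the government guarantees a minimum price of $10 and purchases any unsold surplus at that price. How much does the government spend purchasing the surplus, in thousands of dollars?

160

Rearranging supply gives Qs = 5P - 12. Equilibrium: 52 - 3P = 5P - 12, so 64 = 8P and P* = 8, Q* = 28.
The floor of 10 is above the equilibrium price 8, so it binds.
At P = 10: Qd = 52 - 3·10 = 22 and Qs = 5·10 - 12 = 38.
Surplus = Qs - Qd = 16.
Government expenditure = surplus × support price = 16 × 10 = 160.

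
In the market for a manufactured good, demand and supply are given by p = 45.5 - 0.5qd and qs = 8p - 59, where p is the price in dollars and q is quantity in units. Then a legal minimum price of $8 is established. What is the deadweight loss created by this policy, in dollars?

0

Rearranging demand gives qd = 91 - 2p. Equilibrium: 91 - 2p = 8p - 59, so 150 = 10p and p* = 15, q* = 61.
Since 8 is below p* = 15, the floor does not bind and the free-market outcome prevails.
Since the control does not bind, no trades are prevented and deadweight loss is zero.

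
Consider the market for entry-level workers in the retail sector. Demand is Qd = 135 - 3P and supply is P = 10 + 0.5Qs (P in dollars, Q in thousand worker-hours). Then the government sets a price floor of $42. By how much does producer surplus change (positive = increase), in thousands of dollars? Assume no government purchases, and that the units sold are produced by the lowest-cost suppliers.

-173.25

Rearranging supply gives Qs = 2P - 20. Setting quantity demanded equal to quantity supplied, 135 - 3P = 2P - 20, gives P* = 31 and Q* = 42.
Because the floor (42) lies above the market-clearing price, it is binding.
At P = 42: Qd = 135 - 3·42 = 9 and Qs = 2·42 - 20 = 64.
Producer surplus without the control is ½ · (31 - 10) · 42 = 441.
With the floor, 9 units are sold at 42. The supply price at Q = 9 is 14.5, so PS = ½ · [(42 - 10) + (42 - 14.5)] · 9 = 267.75.
Change in producer surplus = 267.75 - 441 = -173.25.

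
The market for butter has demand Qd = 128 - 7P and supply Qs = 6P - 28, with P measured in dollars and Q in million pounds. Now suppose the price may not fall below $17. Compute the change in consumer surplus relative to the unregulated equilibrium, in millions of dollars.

In a free market, 128 - 7P = 6P - 28 gives the equilibrium P* = 12, Q* = 44.
Since 17 > 12, the floor is binding.
At P = 17: Qd = 128 - 7·17 = 9 and Qs = 6·17 - 28 = 74.
Consumer surplus without the control is ½ · (128/7 - 12) · 44 = 968/7.
With the floor, consumers buy 9 units at 17, so CS = ½ · (128/7 - 17) · 9 = 81/14.
Change in consumer surplus = 81/14 - 968/7 = -132.5.

-132.5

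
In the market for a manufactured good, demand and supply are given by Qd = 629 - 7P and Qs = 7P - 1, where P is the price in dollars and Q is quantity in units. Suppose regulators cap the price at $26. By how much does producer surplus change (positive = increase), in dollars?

Equilibrium: 629 - 7P = 7P - 1, so 630 = 14P and P* = 45, Q* = 314.
Since 26 < 45, the ceiling is binding.
At P = 26: Qd = 629 - 7·26 = 447 and Qs = 7·26 - 1 = 181.
Producer surplus without the control is ½ · (45 - 1/7) · 314 = 49298/7.
With the ceiling, producers sell 181 units at 26, so PS = ½ · (26 - 1/7) · 181 = 32761/14.
Change in producer surplus = 32761/14 - 49298/7 = -4702.5.

-4702.5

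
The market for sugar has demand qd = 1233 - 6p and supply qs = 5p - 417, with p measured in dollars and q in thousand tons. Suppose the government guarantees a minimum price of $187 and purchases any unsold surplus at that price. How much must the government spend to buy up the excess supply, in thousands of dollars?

Without the control the market clears where 1233 - 6p = 5p - 417, i.e. p* = 150 and q* = 333.
Because the floor (187) lies above the market-clearing price, it is binding.
At p = 187: qd = 1233 - 6·187 = 111 and qs = 5·187 - 417 = 518.
Surplus = qs - qd = 407.
Government expenditure = surplus × support price = 407 × 187 = 76109.

76109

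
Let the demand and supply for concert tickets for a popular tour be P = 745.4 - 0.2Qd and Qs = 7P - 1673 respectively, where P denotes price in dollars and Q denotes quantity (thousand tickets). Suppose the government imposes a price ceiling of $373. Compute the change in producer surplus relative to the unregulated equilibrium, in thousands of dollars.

Rearranging demand gives Qd = 3727 - 5P. Setting quantity demanded equal to quantity supplied, 3727 - 5P = 7P - 1673, gives P* = 450 and Q* = 1477.
The ceiling of 373 is below the equilibrium price 450, so it binds.
At P = 373: Qd = 3727 - 5·373 = 1862 and Qs = 7·373 - 1673 = 938.
Producer surplus without the control is ½ · (450 - 239) · 1477 = 155823.5.
With the ceiling, producers sell 938 units at 373, so PS = ½ · (373 - 239) · 938 = 62846.
Change in producer surplus = 62846 - 155823.5 = -92977.5.

-92977.5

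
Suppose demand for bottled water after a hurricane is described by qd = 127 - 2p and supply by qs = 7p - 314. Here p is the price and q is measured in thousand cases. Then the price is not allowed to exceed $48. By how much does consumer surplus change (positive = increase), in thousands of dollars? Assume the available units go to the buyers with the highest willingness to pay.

Setting quantity demanded equal to quantity supplied, 127 - 2p = 7p - 314, gives p* = 49 and q* = 29.
Because the ceiling (48) lies below the market-clearing price, it is binding.
At p = 48: qd = 127 - 2·48 = 31 and qs = 7·48 - 314 = 22.
Consumer surplus without the control is ½ · (63.5 - 49) · 29 = 210.25.
With the ceiling, 22 units are sold at 48 (assume they go to the highest-value buyers). The demand price at q = 22 is 52.5, so CS = ½ · [(63.5 - 48) + (52.5 - 48)] · 22 = 220.
Change in consumer surplus = 220 - 210.25 = 9.75.

9.75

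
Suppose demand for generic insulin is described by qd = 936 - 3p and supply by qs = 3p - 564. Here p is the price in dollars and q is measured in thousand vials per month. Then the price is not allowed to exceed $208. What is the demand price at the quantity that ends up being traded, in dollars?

Equilibrium: 936 - 3p = 3p - 564, so 1500 = 6p and p* = 250, q* = 186.
The ceiling of 208 is below the equilibrium price 250, so it binds.
At p = 208: qd = 936 - 3·208 = 312 and qs = 3·208 - 564 = 60.
Only 60 units reach the market. On the demand curve, the marginal buyer's willingness to pay at q = 60 is (936 - 60)/3 = 292.

292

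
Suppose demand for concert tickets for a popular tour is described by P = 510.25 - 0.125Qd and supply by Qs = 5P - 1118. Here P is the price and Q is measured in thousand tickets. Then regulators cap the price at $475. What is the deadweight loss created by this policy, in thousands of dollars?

Rearranging demand gives Qd = 4082 - 8P. Equilibrium: 4082 - 8P = 5P - 1118, so 5200 = 13P and P* = 400, Q* = 882.
The ceiling of 475 is above the equilibrium price 400, so it is not binding; the market clears at P* = 400, Q* = 882.
Since the control does not bind, no trades are prevented and deadweight loss is zero.

0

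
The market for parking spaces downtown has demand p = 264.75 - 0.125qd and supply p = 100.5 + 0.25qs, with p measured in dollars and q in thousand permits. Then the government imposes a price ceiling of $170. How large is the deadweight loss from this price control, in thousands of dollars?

4800

Rearranging demand gives qd = 2118 - 8p; rearranging supply gives qs = 4p - 402. In a free market, 2118 - 8p = 4p - 402 gives the equilibrium p* = 210, q* = 438.
The ceiling of 170 is below the equilibrium price 210, so it binds.
At p = 170: qd = 2118 - 8·170 = 758 and qs = 4·170 - 402 = 278.
Quantity traded falls to 278. At q = 278 the demand price is (2118 - 278)/8 = 230 and the supply price is (402 + 278)/4 = 170.
Deadweight loss = ½ · (230 - 170) · (438 - 278) = ½ · 60 · 160 = 4800.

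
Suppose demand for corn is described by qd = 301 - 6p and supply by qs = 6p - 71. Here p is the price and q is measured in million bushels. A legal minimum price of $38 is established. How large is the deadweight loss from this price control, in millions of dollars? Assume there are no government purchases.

294

Equilibrium: 301 - 6p = 6p - 71, so 372 = 12p and p* = 31, q* = 115.
Because the floor (38) lies above the market-clearing price, it is binding.
At p = 38: qd = 301 - 6·38 = 73 and qs = 6·38 - 71 = 157.
Quantity traded falls to 73. At q = 73 the demand price is (301 - 73)/6 = 38 and the supply price is (71 + 73)/6 = 24.
Deadweight loss = ½ · (38 - 24) · (115 - 73) = ½ · 14 · 42 = 294.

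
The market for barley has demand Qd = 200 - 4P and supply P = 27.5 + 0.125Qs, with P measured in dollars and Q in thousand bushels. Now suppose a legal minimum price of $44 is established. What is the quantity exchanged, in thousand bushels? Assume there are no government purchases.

24

Rearranging supply gives Qs = 8P - 220. Setting quantity demanded equal to quantity supplied, 200 - 4P = 8P - 220, gives P* = 35 and Q* = 60.
Because the floor (44) lies above the market-clearing price, it is binding.
At P = 44: Qd = 200 - 4·44 = 24 and Qs = 8·44 - 220 = 132.
The quantity actually transacted is the short side, demand: 24.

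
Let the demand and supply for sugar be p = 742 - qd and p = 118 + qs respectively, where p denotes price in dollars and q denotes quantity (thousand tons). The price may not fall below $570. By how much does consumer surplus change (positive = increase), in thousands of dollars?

Rearranging demand gives qd = 742 - p; rearranging supply gives qs = p - 118. Setting quantity demanded equal to quantity supplied, 742 - p = p - 118, gives p* = 430 and q* = 312.
The floor of 570 is above the equilibrium price 430, so it binds.
At p = 570: qd = 742 - 570 = 172 and qs = 570 - 118 = 452.
Consumer surplus without the control is ½ · (742 - 430) · 312 = 48672.
With the floor, consumers buy 172 units at 570, so CS = ½ · (742 - 570) · 172 = 14792.
Change in consumer surplus = 14792 - 48672 = -33880.

-33880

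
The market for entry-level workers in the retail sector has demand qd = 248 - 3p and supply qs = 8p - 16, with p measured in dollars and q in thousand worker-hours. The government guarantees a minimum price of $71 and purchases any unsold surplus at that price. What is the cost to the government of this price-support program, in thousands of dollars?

36707

Setting quantity demanded equal to quantity supplied, 248 - 3p = 8p - 16, gives p* = 24 and q* = 176.
The floor of 71 is above the equilibrium price 24, so it binds.
At p = 71: qd = 248 - 3·71 = 35 and qs = 8·71 - 16 = 552.
Surplus = qs - qd = 517.
Government expenditure = surplus × support price = 517 × 71 = 36707.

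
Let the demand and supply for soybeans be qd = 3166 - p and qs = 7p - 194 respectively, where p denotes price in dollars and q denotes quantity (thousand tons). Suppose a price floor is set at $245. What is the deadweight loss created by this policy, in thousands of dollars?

Setting quantity demanded equal to quantity supplied, 3166 - p = 7p - 194, gives p* = 420 and q* = 2746.
The floor of 245 is below the equilibrium price 420, so it is not binding; the market clears at p* = 420, q* = 2746.
Since the control does not bind, no trades are prevented and deadweight loss is zero.

0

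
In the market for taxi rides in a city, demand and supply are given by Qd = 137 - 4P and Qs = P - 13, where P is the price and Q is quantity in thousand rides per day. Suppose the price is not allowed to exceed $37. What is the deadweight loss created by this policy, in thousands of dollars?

0

Without the control the market clears where 137 - 4P = P - 13, i.e. P* = 30 and Q* = 17.
Since 37 is above P* = 30, the ceiling does not bind and the free-market outcome prevails.
Since the control does not bind, no trades are prevented and deadweight loss is zero.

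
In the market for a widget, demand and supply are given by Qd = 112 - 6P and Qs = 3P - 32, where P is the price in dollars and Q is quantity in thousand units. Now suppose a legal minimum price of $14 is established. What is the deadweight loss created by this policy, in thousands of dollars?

0

Without the control the market clears where 112 - 6P = 3P - 32, i.e. P* = 16 and Q* = 16.
Since 14 is below P* = 16, the floor does not bind and the free-market outcome prevails.
Since the control does not bind, no trades are prevented and deadweight loss is zero.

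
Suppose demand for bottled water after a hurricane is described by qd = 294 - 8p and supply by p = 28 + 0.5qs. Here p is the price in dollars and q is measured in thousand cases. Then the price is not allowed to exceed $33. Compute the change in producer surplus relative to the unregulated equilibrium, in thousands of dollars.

Rearranging supply gives qs = 2p - 56. Equilibrium: 294 - 8p = 2p - 56, so 350 = 10p and p* = 35, q* = 14.
Because the ceiling (33) lies below the market-clearing price, it is binding.
At p = 33: qd = 294 - 8·33 = 30 and qs = 2·33 - 56 = 10.
Producer surplus without the control is ½ · (35 - 28) · 14 = 49.
With the ceiling, producers sell 10 units at 33, so PS = ½ · (33 - 28) · 10 = 25.
Change in producer surplus = 25 - 49 = -24.

-24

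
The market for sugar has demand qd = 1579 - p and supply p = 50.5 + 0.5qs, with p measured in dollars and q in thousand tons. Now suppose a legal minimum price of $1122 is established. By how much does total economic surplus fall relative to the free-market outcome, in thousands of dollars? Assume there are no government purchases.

236883

Rearranging supply gives qs = 2p - 101. Equilibrium: 1579 - p = 2p - 101, so 1680 = 3p and p* = 560, q* = 1019.
Because the floor (1122) lies above the market-clearing price, it is binding.
At p = 1122: qd = 1579 - 1122 = 457 and qs = 2·1122 - 101 = 2143.
Quantity traded falls to 457. At q = 457 the demand price is 1579 - 457 = 1122 and the supply price is (101 + 457)/2 = 279.
Deadweight loss = ½ · (1122 - 279) · (1019 - 457) = ½ · 843 · 562 = 236883.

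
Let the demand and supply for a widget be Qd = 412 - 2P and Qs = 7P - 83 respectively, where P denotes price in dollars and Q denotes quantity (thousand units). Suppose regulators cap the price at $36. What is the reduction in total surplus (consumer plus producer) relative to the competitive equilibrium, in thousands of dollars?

Without the control the market clears where 412 - 2P = 7P - 83, i.e. P* = 55 and Q* = 302.
Since 36 < 55, the ceiling is binding.
At P = 36: Qd = 412 - 2·36 = 340 and Qs = 7·36 - 83 = 169.
Quantity traded falls to 169. At Q = 169 the demand price is (412 - 169)/2 = 121.5 and the supply price is (83 + 169)/7 = 36.
Deadweight loss = ½ · (121.5 - 36) · (302 - 169) = ½ · 85.5 · 133 = 5685.75.

5685.75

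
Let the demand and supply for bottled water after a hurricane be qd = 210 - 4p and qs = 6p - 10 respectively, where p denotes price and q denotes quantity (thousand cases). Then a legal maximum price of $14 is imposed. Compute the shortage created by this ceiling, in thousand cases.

Without the control the market clears where 210 - 4p = 6p - 10, i.e. p* = 22 and q* = 122.
The ceiling of 14 is below the equilibrium price 22, so it binds.
At p = 14: qd = 210 - 4·14 = 154 and qs = 6·14 - 10 = 74.
Shortage = qd - qs = 154 - 74 = 80.

80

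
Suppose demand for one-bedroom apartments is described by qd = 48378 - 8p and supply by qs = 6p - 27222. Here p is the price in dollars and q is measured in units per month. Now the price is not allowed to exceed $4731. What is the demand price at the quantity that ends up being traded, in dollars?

Equilibrium: 48378 - 8p = 6p - 27222, so 75600 = 14p and p* = 5400, q* = 5178.
Since 4731 < 5400, the ceiling is binding.
At p = 4731: qd = 48378 - 8·4731 = 10530 and qs = 6·4731 - 27222 = 1164.
Only 1164 units reach the market. On the demand curve, the marginal buyer's willingness to pay at q = 1164 is (48378 - 1164)/8 = 5901.75.

5901.75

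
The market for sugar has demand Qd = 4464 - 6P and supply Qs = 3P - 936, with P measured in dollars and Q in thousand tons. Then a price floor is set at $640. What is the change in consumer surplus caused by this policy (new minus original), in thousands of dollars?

-29760

Without the control the market clears where 4464 - 6P = 3P - 936, i.e. P* = 600 and Q* = 864.
Because the floor (640) lies above the market-clearing price, it is binding.
At P = 640: Qd = 4464 - 6·640 = 624 and Qs = 3·640 - 936 = 984.
Consumer surplus without the control is ½ · (744 - 600) · 864 = 62208.
With the floor, consumers buy 624 units at 640, so CS = ½ · (744 - 640) · 624 = 32448.
Change in consumer surplus = 32448 - 62208 = -29760.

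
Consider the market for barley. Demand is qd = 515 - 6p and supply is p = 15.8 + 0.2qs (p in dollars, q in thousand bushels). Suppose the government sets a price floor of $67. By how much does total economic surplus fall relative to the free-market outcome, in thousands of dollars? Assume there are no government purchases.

Rearranging supply gives qs = 5p - 79. Equilibrium: 515 - 6p = 5p - 79, so 594 = 11p and p* = 54, q* = 191.
Since 67 > 54, the floor is binding.
At p = 67: qd = 515 - 6·67 = 113 and qs = 5·67 - 79 = 256.
Quantity traded falls to 113. At q = 113 the demand price is (515 - 113)/6 = 67 and the supply price is (79 + 113)/5 = 38.4.
Deadweight loss = ½ · (67 - 38.4) · (191 - 113) = ½ · 28.6 · 78 = 1115.4.

1115.4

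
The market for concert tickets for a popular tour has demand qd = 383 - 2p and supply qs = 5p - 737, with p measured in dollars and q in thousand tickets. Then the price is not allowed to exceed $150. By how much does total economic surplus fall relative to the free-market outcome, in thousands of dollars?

875

In a free market, 383 - 2p = 5p - 737 gives the equilibrium p* = 160, q* = 63.
Since 150 < 160, the ceiling is binding.
At p = 150: qd = 383 - 2·150 = 83 and qs = 5·150 - 737 = 13.
Quantity traded falls to 13. At q = 13 the demand price is (383 - 13)/2 = 185 and the supply price is (737 + 13)/5 = 150.
Deadweight loss = ½ · (185 - 150) · (63 - 13) = ½ · 35 · 50 = 875.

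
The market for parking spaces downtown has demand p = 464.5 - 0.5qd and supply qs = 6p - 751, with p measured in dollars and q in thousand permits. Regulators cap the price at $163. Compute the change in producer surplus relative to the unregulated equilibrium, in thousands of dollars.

Rearranging demand gives qd = 929 - 2p. In a free market, 929 - 2p = 6p - 751 gives the equilibrium p* = 210, q* = 509.
The ceiling of 163 is below the equilibrium price 210, so it binds.
At p = 163: qd = 929 - 2·163 = 603 and qs = 6·163 - 751 = 227.
Producer surplus without the control is ½ · (210 - 751/6) · 509 = 259081/12.
With the ceiling, producers sell 227 units at 163, so PS = ½ · (163 - 751/6) · 227 = 51529/12.
Change in producer surplus = 51529/12 - 259081/12 = -17296.

-17296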